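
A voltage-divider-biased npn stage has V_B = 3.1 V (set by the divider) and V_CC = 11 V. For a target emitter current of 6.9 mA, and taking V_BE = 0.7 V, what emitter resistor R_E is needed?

R_E ≈ 0.35 kΩ

V_E = V_B − V_BE = 3.1 − 0.7 = 2.4 V.
R_E = V_E / I_E = 2.4 / 6.9 = 0.348 kΩ.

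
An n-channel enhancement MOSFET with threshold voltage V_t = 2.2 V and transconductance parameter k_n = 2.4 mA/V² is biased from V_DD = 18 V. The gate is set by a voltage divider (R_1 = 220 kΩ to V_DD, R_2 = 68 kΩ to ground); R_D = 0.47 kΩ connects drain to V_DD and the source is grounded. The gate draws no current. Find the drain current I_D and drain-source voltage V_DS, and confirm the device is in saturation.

V_G = V_DD·R_2/(R_1+R_2) = 18×68/288 = 4.25 V. With the source grounded, V_GS = V_G = 4.25 V.
Assume saturation: I_D = (k_n/2)(V_GS − V_t)² = (2.4/2)×(4.25 − 2.2)² = 1.2×2.05² = 5.04 mA.
V_DS = V_DD − I_D·R_D = 18 − 5.04×0.47 = 15.6 V.
Saturation requires V_DS ≥ V_GS − V_t = 2.05 V; 15.6 ≥ 2.05 ✓.

I_D ≈ 5 mA, V_DS ≈ 16 V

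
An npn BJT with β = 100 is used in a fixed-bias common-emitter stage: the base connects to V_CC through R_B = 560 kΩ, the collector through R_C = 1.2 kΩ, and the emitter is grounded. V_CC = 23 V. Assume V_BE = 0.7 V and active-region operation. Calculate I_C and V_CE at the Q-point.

I_C ≈ 4 mA, V_CE ≈ 18 V

Base loop: V_CC = I_B·R_B + V_BE, so I_B = (23 − 0.7)/560 kΩ = 0.0398 mA.
In the active region I_C = β·I_B = 100 × 0.0398 = 3.98 mA.
Collector loop: V_CE = V_CC − I_C·R_C = 23 − 3.98×1.2 = 18.2 V.
Since V_CE = 18.2 V > V_CE(sat) ≈ 0.2 V, the transistor is in the active region as assumed.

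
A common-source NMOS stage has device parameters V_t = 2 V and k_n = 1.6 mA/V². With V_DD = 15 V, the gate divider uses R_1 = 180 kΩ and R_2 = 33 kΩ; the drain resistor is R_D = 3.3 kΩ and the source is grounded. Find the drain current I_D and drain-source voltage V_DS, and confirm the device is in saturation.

I_D ≈ 0.084 mA, V_DS ≈ 15 V

V_G = V_DD·R_2/(R_1+R_2) = 15×33/213 = 2.32 V. With the source grounded, V_GS = V_G = 2.32 V.
Assume saturation: I_D = (k_n/2)(V_GS − V_t)² = (1.6/2)×(2.32 − 2)² = 0.8×0.324² = 0.084 mA.
V_DS = V_DD − I_D·R_D = 15 − 0.084×3.3 = 14.7 V.
Saturation requires V_DS ≥ V_GS − V_t = 0.324 V; 14.7 ≥ 0.324 ✓.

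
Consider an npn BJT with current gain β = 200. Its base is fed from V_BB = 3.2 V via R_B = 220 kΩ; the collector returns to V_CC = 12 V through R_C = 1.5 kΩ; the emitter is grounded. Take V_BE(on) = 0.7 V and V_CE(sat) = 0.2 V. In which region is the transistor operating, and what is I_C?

active; I_C ≈ 2.3 mA

Assume active. Base-emitter loop: I_B = (V_BB − V_BE)/R_B = (3.2 − 0.7)/220 = 0.0114 mA.
I_C = β·I_B = 200×0.0114 = 2.27 mA.
V_CE = V_CC − I_C·R_C = 12 − 2.27×1.5 = 8.59 V > V_CE(sat), so the active-region assumption holds.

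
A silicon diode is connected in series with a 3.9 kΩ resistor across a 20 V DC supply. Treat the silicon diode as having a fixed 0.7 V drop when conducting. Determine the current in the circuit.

I ≈ 4.9 mA

KVL around the loop: 20 = V_D + I·R = 0.7 + I × 3.9 kΩ.
So I = (20 − 0.7) / 3.9 kΩ = 19.3 / 3.9 = 4.95 mA.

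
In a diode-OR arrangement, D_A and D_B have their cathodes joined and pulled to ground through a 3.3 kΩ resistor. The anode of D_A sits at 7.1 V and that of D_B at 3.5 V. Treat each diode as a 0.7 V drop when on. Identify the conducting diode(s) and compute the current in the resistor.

Assume both conduct. Then node N would need to be at both 7.1−0.7 = 6.4 V and 3.5−0.7 = 2.8 V, which is impossible.
Assume only D_A conducts: V_N = 7.1 − 0.7 = 6.4 V, so I_R = 6.4/3.3 = 1.94 mA.
Check D_B: its anode-to-cathode voltage is 3.5 − 6.4 = -2.9 V < 0.7 V, so it is off. The assumption is consistent.

Only D_A conducts; I_R ≈ 1.9 mA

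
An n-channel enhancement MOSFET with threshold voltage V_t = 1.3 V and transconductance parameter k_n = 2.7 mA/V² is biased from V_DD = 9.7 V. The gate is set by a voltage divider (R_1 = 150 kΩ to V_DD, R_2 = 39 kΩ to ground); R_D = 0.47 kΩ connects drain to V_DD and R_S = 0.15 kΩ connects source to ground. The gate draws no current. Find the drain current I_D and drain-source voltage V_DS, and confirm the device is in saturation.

V_G = V_DD·R_2/(R_1+R_2) = 9.7×39/189 = 2 V.
Assume saturation: I_D = (k_n/2)(V_GS − V_t)² with V_GS = V_G − I_D·R_S = 2 − 0.15·I_D.
Substituting gives 0.0304·I_D² − 1.28·I_D + 0.665 = 0, with roots I_D = 0.524 or 41.8 mA.
The root I_D = 41.8 mA gives V_GS = -4.26 V ≤ V_t, so take I_D = 0.524 mA.
Then V_GS = 1.92 V and V_DS = V_DD − I_D(R_D+R_S) = 9.7 − 0.524×0.62 = 9.38 V.
Saturation requires V_DS ≥ V_GS − V_t = 0.623 V; 9.38 ≥ 0.623 ✓.

I_D ≈ 0.52 mA, V_DS ≈ 9.4 V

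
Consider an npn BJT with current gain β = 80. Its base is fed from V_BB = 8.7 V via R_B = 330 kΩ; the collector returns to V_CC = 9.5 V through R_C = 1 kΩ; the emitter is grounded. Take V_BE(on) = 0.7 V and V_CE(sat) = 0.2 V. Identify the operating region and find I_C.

active; I_C ≈ 1.9 mA

Assume active. Base-emitter loop: I_B = (V_BB − V_BE)/R_B = (8.7 − 0.7)/330 = 0.0242 mA.
I_C = β·I_B = 80×0.0242 = 1.94 mA.
V_CE = V_CC − I_C·R_C = 9.5 − 1.94×1 = 7.56 V > V_CE(sat), so the active-region assumption holds.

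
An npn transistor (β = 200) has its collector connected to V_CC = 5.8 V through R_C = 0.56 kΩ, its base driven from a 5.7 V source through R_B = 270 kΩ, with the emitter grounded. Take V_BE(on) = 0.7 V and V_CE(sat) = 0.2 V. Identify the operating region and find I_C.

active; I_C ≈ 3.7 mA

Assume active. Base-emitter loop: I_B = (V_BB − V_BE)/R_B = (5.7 − 0.7)/270 = 0.0185 mA.
I_C = β·I_B = 200×0.0185 = 3.7 mA.
V_CE = V_CC − I_C·R_C = 5.8 − 3.7×0.56 = 3.73 V > V_CE(sat), so the active-region assumption holds.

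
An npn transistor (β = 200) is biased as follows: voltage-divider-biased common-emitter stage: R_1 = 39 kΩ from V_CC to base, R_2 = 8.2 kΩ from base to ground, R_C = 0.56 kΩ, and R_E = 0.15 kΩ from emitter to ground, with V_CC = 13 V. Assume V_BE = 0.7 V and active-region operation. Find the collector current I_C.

I_C ≈ 8.4 mA

Thevenize the base divider: V_Th = V_CC·R_2/(R_1+R_2) = 13×8.2/47.2 = 2.26 V, R_Th = R_1‖R_2 = 6.78 kΩ.
Base-emitter loop: V_Th = I_B·R_Th + V_BE + (β+1)I_B·R_E, so I_B = (2.26 − 0.7) / (6.78 + 201×0.15) = 0.0422 mA.
I_C = β·I_B = 200×0.0422 = 8.44 mA, and I_E = (β+1)I_B = 8.48 mA.
V_CE = V_CC − I_C·R_C − I_E·R_E = 13 − 8.44×0.56 − 8.48×0.15 = 7 V.
V_CE = 7 V > 0.2 V confirms active-region operation.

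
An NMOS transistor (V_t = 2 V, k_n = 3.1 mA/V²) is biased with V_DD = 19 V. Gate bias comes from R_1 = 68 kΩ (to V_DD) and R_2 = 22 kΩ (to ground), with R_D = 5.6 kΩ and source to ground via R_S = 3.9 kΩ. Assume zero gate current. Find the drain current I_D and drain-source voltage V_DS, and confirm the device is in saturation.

V_G = V_DD·R_2/(R_1+R_2) = 19×22/90 = 4.64 V.
Assume saturation: I_D = (k_n/2)(V_GS − V_t)² with V_GS = V_G − I_D·R_S = 4.64 − 3.9·I_D.
Substituting gives 23.6·I_D² − 33·I_D + 10.8 = 0, with roots I_D = 0.528 or 0.87 mA.
The root I_D = 0.87 mA gives V_GS = 1.25 V ≤ V_t, so take I_D = 0.528 mA.
Then V_GS = 2.58 V and V_DS = V_DD − I_D(R_D+R_S) = 19 − 0.528×9.5 = 14 V.
Saturation requires V_DS ≥ V_GS − V_t = 0.584 V; 14 ≥ 0.584 ✓.

I_D ≈ 0.53 mA, V_DS ≈ 14 V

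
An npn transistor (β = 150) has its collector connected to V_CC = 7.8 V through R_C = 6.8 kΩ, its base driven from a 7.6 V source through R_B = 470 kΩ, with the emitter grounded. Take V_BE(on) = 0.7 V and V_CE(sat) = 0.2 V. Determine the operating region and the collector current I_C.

Assume active: I_B = (7.6 − 0.7)/470 = 0.0147 mA, giving I_C = β·I_B = 2.2 mA.
But then V_CE = 7.8 − 2.2×6.8 = -7.17 V < V_CE(sat) = 0.2 V — impossible in the active region.
So the transistor is saturated. With V_CE = 0.2 V, I_C = (V_CC − 0.2)/R_C = 7.6/6.8 = 1.12 mA.
Check: β·I_B = 2.2 mA > I_C = 1.12 mA, confirming saturation.

saturation; I_C ≈ 1.1 mA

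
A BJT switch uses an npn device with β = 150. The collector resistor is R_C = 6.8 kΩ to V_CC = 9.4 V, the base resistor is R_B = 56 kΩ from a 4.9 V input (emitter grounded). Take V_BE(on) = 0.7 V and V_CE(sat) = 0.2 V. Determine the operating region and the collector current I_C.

saturation; I_C ≈ 1.4 mA

Assume active: I_B = (4.9 − 0.7)/56 = 0.075 mA, giving I_C = β·I_B = 11.2 mA.
But then V_CE = 9.4 − 11.2×6.8 = -67.1 V < V_CE(sat) = 0.2 V — impossible in the active region.
So the transistor is saturated. With V_CE = 0.2 V, I_C = (V_CC − 0.2)/R_C = 9.2/6.8 = 1.35 mA.
Check: β·I_B = 11.2 mA > I_C = 1.35 mA, confirming saturation.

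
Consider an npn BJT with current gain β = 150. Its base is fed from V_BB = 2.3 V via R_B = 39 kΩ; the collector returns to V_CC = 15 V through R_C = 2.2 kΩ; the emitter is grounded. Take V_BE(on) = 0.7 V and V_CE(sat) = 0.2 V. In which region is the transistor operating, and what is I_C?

active; I_C ≈ 6.2 mA

Assume active. Base-emitter loop: I_B = (V_BB − V_BE)/R_B = (2.3 − 0.7)/39 = 0.041 mA.
I_C = β·I_B = 150×0.041 = 6.15 mA.
V_CE = V_CC − I_C·R_C = 15 − 6.15×2.2 = 1.46 V > V_CE(sat), so the active-region assumption holds.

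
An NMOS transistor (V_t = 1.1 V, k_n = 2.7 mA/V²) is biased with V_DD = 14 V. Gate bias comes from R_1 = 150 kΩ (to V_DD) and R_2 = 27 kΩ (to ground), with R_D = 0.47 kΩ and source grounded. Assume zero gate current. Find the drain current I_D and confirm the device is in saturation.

I_D ≈ 1.4 mA

V_G = V_DD·R_2/(R_1+R_2) = 14×27/177 = 2.14 V. With the source grounded, V_GS = V_G = 2.14 V.
Assume saturation: I_D = (k_n/2)(V_GS − V_t)² = (2.7/2)×(2.14 − 1.1)² = 1.35×1.04² = 1.45 mA.
V_DS = V_DD − I_D·R_D = 14 − 1.45×0.47 = 13.3 V.
Saturation requires V_DS ≥ V_GS − V_t = 1.04 V; 13.3 ≥ 1.04 ✓.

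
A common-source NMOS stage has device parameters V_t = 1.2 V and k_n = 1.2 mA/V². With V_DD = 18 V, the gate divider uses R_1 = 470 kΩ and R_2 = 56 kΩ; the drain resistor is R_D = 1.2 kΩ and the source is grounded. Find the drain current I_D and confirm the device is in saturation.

V_G = V_DD·R_2/(R_1+R_2) = 18×56/526 = 1.92 V. With the source grounded, V_GS = V_G = 1.92 V.
Assume saturation: I_D = (k_n/2)(V_GS − V_t)² = (1.2/2)×(1.92 − 1.2)² = 0.6×0.716² = 0.308 mA.
V_DS = V_DD − I_D·R_D = 18 − 0.308×1.2 = 17.6 V.
Saturation requires V_DS ≥ V_GS − V_t = 0.716 V; 17.6 ≥ 0.716 ✓.

I_D ≈ 0.31 mA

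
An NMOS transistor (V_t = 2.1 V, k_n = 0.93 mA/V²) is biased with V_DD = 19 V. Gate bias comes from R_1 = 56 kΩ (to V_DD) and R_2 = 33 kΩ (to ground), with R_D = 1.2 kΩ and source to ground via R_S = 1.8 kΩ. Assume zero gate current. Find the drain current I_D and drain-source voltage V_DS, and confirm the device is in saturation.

V_G = V_DD·R_2/(R_1+R_2) = 19×33/89 = 7.04 V.
Assume saturation: I_D = (k_n/2)(V_GS − V_t)² with V_GS = V_G − I_D·R_S = 7.04 − 1.8·I_D.
Substituting gives 1.51·I_D² − 9.28·I_D + 11.4 = 0, with roots I_D = 1.69 or 4.47 mA.
The root I_D = 4.47 mA gives V_GS = -1 V ≤ V_t, so take I_D = 1.69 mA.
Then V_GS = 4.01 V and V_DS = V_DD − I_D(R_D+R_S) = 19 − 1.69×3 = 13.9 V.
Saturation requires V_DS ≥ V_GS − V_t = 1.91 V; 13.9 ≥ 1.91 ✓.

I_D ≈ 1.7 mA, V_DS ≈ 14 V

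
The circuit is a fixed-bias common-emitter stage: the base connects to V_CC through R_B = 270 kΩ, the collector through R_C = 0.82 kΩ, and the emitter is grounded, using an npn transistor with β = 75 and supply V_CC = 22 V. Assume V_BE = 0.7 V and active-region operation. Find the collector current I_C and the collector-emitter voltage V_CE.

I_C ≈ 5.9 mA, V_CE ≈ 17 V

Base loop: V_CC = I_B·R_B + V_BE, so I_B = (22 − 0.7)/270 kΩ = 0.0789 mA.
In the active region I_C = β·I_B = 75 × 0.0789 = 5.92 mA.
Collector loop: V_CE = V_CC − I_C·R_C = 22 − 5.92×0.82 = 17.1 V.
Since V_CE = 17.1 V > V_CE(sat) ≈ 0.2 V, the transistor is in the active region as assumed.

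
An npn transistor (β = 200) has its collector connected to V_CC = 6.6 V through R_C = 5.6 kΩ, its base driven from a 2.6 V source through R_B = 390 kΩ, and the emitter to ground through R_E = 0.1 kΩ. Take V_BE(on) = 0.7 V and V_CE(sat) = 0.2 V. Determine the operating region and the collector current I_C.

active; I_C ≈ 0.93 mA

Assume active. Base-emitter loop: I_B = (V_BB − V_BE)/(R_B + (β+1)R_E) = (2.6 − 0.7)/(390 + 201×0.1) = 0.00463 mA.
I_C = β·I_B = 200×0.00463 = 0.927 mA.
V_CE = V_CC − I_C·R_C − I_E·R_E = 6.6 − 0.927×5.6 − 0.931×0.1 = 1.32 V > V_CE(sat), so the active-region assumption holds.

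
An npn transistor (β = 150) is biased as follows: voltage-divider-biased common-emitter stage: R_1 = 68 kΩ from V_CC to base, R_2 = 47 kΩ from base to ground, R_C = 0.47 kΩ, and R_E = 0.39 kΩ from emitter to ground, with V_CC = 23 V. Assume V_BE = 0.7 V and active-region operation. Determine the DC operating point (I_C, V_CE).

I_C ≈ 15 mA, V_CE ≈ 10 V

Thevenize the base divider: V_Th = V_CC·R_2/(R_1+R_2) = 23×47/115 = 9.4 V, R_Th = R_1‖R_2 = 27.8 kΩ.
Base-emitter loop: V_Th = I_B·R_Th + V_BE + (β+1)I_B·R_E, so I_B = (9.4 − 0.7) / (27.8 + 151×0.39) = 0.1 mA.
I_C = β·I_B = 150×0.1 = 15.1 mA, and I_E = (β+1)I_B = 15.2 mA.
V_CE = V_CC − I_C·R_C − I_E·R_E = 23 − 15.1×0.47 − 15.2×0.39 = 10 V.
V_CE = 10 V > 0.2 V confirms active-region operation.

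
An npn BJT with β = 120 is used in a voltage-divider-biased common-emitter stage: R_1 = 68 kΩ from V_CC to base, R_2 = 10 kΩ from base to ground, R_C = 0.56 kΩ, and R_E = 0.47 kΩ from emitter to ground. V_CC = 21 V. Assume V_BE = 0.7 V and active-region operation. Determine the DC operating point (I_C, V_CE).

I_C ≈ 3.6 mA, V_CE ≈ 17 V

Thevenize the base divider: V_Th = V_CC·R_2/(R_1+R_2) = 21×10/78 = 2.69 V, R_Th = R_1‖R_2 = 8.72 kΩ.
Base-emitter loop: V_Th = I_B·R_Th + V_BE + (β+1)I_B·R_E, so I_B = (2.69 − 0.7) / (8.72 + 121×0.47) = 0.0304 mA.
I_C = β·I_B = 120×0.0304 = 3.65 mA, and I_E = (β+1)I_B = 3.68 mA.
V_CE = V_CC − I_C·R_C − I_E·R_E = 21 − 3.65×0.56 − 3.68×0.47 = 17.2 V.
V_CE = 17.2 V > 0.2 V confirms active-region operation.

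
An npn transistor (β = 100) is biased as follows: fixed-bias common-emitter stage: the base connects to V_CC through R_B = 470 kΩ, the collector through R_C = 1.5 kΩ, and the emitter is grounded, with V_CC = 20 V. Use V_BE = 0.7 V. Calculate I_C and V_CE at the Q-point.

Base loop: V_CC = I_B·R_B + V_BE, so I_B = (20 − 0.7)/470 kΩ = 0.0411 mA.
In the active region I_C = β·I_B = 100 × 0.0411 = 4.11 mA.
Collector loop: V_CE = V_CC − I_C·R_C = 20 − 4.11×1.5 = 13.8 V.
Since V_CE = 13.8 V > V_CE(sat) ≈ 0.2 V, the transistor is in the active region as assumed.

I_C ≈ 4.1 mA, V_CE ≈ 14 V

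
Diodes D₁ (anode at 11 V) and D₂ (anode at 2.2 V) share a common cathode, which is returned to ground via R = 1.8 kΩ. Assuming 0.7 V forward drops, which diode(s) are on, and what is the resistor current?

Only D₁ conducts; I_R ≈ 5.7 mA

Assume both conduct. Then node N would need to be at both 11−0.7 = 10.3 V and 2.2−0.7 = 1.5 V, which is impossible.
Assume only D₁ conducts: V_N = 11 − 0.7 = 10.3 V, so I_R = 10.3/1.8 = 5.72 mA.
Check D₂: its anode-to-cathode voltage is 2.2 − 10.3 = -8.1 V < 0.7 V, so it is off. The assumption is consistent.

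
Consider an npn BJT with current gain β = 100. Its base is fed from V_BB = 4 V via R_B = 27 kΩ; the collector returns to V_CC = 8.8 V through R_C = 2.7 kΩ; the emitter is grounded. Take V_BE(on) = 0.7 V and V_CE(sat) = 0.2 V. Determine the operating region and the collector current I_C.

saturation; I_C ≈ 3.2 mA

Assume active: I_B = (4 − 0.7)/27 = 0.122 mA, giving I_C = β·I_B = 12.2 mA.
But then V_CE = 8.8 − 12.2×2.7 = -24.2 V < V_CE(sat) = 0.2 V — impossible in the active region.
So the transistor is saturated. With V_CE = 0.2 V, I_C = (V_CC − 0.2)/R_C = 8.6/2.7 = 3.19 mA.
Check: β·I_B = 12.2 mA > I_C = 3.19 mA, confirming saturation.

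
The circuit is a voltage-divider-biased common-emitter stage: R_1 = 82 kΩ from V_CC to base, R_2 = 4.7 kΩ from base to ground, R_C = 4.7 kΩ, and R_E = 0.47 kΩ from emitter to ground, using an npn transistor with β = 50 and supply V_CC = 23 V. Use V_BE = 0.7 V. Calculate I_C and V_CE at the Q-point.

Thevenize the base divider: V_Th = V_CC·R_2/(R_1+R_2) = 23×4.7/86.7 = 1.25 V, R_Th = R_1‖R_2 = 4.45 kΩ.
Base-emitter loop: V_Th = I_B·R_Th + V_BE + (β+1)I_B·R_E, so I_B = (1.25 − 0.7) / (4.45 + 51×0.47) = 0.0192 mA.
I_C = β·I_B = 50×0.0192 = 0.962 mA, and I_E = (β+1)I_B = 0.981 mA.
V_CE = V_CC − I_C·R_C − I_E·R_E = 23 − 0.962×4.7 − 0.981×0.47 = 18 V.
V_CE = 18 V > 0.2 V confirms active-region operation.

I_C ≈ 0.96 mA, V_CE ≈ 18 V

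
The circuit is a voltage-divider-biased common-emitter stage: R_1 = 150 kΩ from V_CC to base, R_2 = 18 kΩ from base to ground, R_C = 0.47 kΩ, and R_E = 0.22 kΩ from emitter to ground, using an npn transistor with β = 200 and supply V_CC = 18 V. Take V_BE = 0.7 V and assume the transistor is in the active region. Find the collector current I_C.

Thevenize the base divider: V_Th = V_CC·R_2/(R_1+R_2) = 18×18/168 = 1.93 V, R_Th = R_1‖R_2 = 16.1 kΩ.
Base-emitter loop: V_Th = I_B·R_Th + V_BE + (β+1)I_B·R_E, so I_B = (1.93 − 0.7) / (16.1 + 201×0.22) = 0.0204 mA.
I_C = β·I_B = 200×0.0204 = 4.08 mA, and I_E = (β+1)I_B = 4.1 mA.
V_CE = V_CC − I_C·R_C − I_E·R_E = 18 − 4.08×0.47 − 4.1×0.22 = 15.2 V.
V_CE = 15.2 V > 0.2 V confirms active-region operation.

I_C ≈ 4.1 mA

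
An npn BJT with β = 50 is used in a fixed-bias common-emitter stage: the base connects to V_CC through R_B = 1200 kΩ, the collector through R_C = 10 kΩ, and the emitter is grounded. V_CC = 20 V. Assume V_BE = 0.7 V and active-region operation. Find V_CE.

V_CE ≈ 12 V

Base loop: V_CC = I_B·R_B + V_BE, so I_B = (20 − 0.7)/1200 kΩ = 0.0161 mA.
In the active region I_C = β·I_B = 50 × 0.0161 = 0.804 mA.
Collector loop: V_CE = V_CC − I_C·R_C = 20 − 0.804×10 = 12 V.
Since V_CE = 12 V > V_CE(sat) ≈ 0.2 V, the transistor is in the active region as assumed.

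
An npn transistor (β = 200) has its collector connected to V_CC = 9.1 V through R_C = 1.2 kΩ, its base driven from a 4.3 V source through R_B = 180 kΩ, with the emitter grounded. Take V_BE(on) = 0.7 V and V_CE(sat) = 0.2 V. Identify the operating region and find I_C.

Assume active. Base-emitter loop: I_B = (V_BB − V_BE)/R_B = (4.3 − 0.7)/180 = 0.02 mA.
I_C = β·I_B = 200×0.02 = 4 mA.
V_CE = V_CC − I_C·R_C = 9.1 − 4×1.2 = 4.3 V > V_CE(sat), so the active-region assumption holds.

active; I_C ≈ 4 mA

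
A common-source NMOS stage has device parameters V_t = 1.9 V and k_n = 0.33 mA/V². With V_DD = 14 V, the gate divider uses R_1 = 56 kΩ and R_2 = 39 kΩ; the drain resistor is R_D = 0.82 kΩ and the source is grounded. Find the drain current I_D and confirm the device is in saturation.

V_G = V_DD·R_2/(R_1+R_2) = 14×39/95 = 5.75 V. With the source grounded, V_GS = V_G = 5.75 V.
Assume saturation: I_D = (k_n/2)(V_GS − V_t)² = (0.33/2)×(5.75 − 1.9)² = 0.165×3.85² = 2.44 mA.
V_DS = V_DD − I_D·R_D = 14 − 2.44×0.82 = 12 V.
Saturation requires V_DS ≥ V_GS − V_t = 3.85 V; 12 ≥ 3.85 ✓.

I_D ≈ 2.4 mA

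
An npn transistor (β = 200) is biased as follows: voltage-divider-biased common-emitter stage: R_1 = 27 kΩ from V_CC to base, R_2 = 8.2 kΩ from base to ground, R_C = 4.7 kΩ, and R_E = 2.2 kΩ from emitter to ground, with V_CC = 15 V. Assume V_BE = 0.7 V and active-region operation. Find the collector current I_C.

Thevenize the base divider: V_Th = V_CC·R_2/(R_1+R_2) = 15×8.2/35.2 = 3.49 V, R_Th = R_1‖R_2 = 6.29 kΩ.
Base-emitter loop: V_Th = I_B·R_Th + V_BE + (β+1)I_B·R_E, so I_B = (3.49 − 0.7) / (6.29 + 201×2.2) = 0.00623 mA.
I_C = β·I_B = 200×0.00623 = 1.25 mA, and I_E = (β+1)I_B = 1.25 mA.
V_CE = V_CC − I_C·R_C − I_E·R_E = 15 − 1.25×4.7 − 1.25×2.2 = 6.39 V.
V_CE = 6.39 V > 0.2 V confirms active-region operation.

I_C ≈ 1.2 mA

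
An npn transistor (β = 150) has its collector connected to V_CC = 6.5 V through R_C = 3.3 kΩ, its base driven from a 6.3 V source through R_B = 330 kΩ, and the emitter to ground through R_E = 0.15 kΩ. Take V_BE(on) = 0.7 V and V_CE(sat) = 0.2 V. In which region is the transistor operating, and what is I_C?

saturation; I_C ≈ 1.8 mA

Assume active: I_B = (6.3 − 0.7)/(330 + 151×0.15) = 0.0159 mA, I_C = β·I_B = 2.38 mA.
Then V_CE = 6.5 − 2.38×3.3 − 2.4×0.15 = -1.72 V < 0.2 V — the active assumption fails.
Re-solve with V_CE = 0.2 V. KCL at the emitter: V_E/R_E = (V_BB−0.7−V_E)/R_B + (V_CC−0.2−V_E)/R_C, giving V_E = 0.276 V.
I_C = (V_CC − 0.2 − V_E)/R_C = (6.3 − 0.276)/3.3 = 1.83 mA.
Check: I_B = (5.6 − 0.276)/330 = 0.0161 mA, and β·I_B = 2.42 mA > I_C, confirming saturation.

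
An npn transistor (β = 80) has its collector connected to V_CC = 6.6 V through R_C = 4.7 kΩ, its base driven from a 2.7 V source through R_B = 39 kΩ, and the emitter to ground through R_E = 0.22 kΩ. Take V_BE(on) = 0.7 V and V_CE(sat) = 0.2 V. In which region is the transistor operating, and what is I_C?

saturation; I_C ≈ 1.3 mA

Assume active: I_B = (2.7 − 0.7)/(39 + 81×0.22) = 0.0352 mA, I_C = β·I_B = 2.82 mA.
Then V_CE = 6.6 − 2.82×4.7 − 2.85×0.22 = -7.26 V < 0.2 V — the active assumption fails.
Re-solve with V_CE = 0.2 V. KCL at the emitter: V_E/R_E = (V_BB−0.7−V_E)/R_B + (V_CC−0.2−V_E)/R_C, giving V_E = 0.295 V.
I_C = (V_CC − 0.2 − V_E)/R_C = (6.4 − 0.295)/4.7 = 1.3 mA.
Check: I_B = (2 − 0.295)/39 = 0.0437 mA, and β·I_B = 3.5 mA > I_C, confirming saturation.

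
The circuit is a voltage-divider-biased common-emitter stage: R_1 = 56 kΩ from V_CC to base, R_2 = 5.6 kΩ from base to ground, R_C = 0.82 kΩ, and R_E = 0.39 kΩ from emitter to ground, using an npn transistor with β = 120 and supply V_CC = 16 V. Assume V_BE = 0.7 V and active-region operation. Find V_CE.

V_CE ≈ 14 V

Thevenize the base divider: V_Th = V_CC·R_2/(R_1+R_2) = 16×5.6/61.6 = 1.45 V, R_Th = R_1‖R_2 = 5.09 kΩ.
Base-emitter loop: V_Th = I_B·R_Th + V_BE + (β+1)I_B·R_E, so I_B = (1.45 − 0.7) / (5.09 + 121×0.39) = 0.0144 mA.
I_C = β·I_B = 120×0.0144 = 1.73 mA, and I_E = (β+1)I_B = 1.75 mA.
V_CE = V_CC − I_C·R_C − I_E·R_E = 16 − 1.73×0.82 − 1.75×0.39 = 13.9 V.
V_CE = 13.9 V > 0.2 V confirms active-region operation.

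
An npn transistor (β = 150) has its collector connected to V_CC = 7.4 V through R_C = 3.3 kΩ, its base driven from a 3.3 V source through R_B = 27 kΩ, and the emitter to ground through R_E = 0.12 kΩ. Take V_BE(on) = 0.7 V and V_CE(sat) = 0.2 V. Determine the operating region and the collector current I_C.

Assume active: I_B = (3.3 − 0.7)/(27 + 151×0.12) = 0.0576 mA, I_C = β·I_B = 8.64 mA.
Then V_CE = 7.4 − 8.64×3.3 − 8.7×0.12 = -22.2 V < 0.2 V — the active assumption fails.
Re-solve with V_CE = 0.2 V. KCL at the emitter: V_E/R_E = (V_BB−0.7−V_E)/R_B + (V_CC−0.2−V_E)/R_C, giving V_E = 0.263 V.
I_C = (V_CC − 0.2 − V_E)/R_C = (7.2 − 0.263)/3.3 = 2.1 mA.
Check: I_B = (2.6 − 0.263)/27 = 0.0866 mA, and β·I_B = 13 mA > I_C, confirming saturation.

saturation; I_C ≈ 2.1 mA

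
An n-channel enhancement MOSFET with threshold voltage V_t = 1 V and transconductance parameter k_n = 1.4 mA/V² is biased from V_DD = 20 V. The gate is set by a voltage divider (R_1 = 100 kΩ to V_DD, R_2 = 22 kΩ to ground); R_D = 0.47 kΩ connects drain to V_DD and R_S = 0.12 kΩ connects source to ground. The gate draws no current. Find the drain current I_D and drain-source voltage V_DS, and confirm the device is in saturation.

I_D ≈ 3.4 mA, V_DS ≈ 18 V

V_G = V_DD·R_2/(R_1+R_2) = 20×22/122 = 3.61 V.
Assume saturation: I_D = (k_n/2)(V_GS − V_t)² with V_GS = V_G − I_D·R_S = 3.61 − 0.12·I_D.
Substituting gives 0.0101·I_D² − 1.44·I_D + 4.76 = 0, with roots I_D = 3.39 or 139 mA.
The root I_D = 139 mA gives V_GS = -13.1 V ≤ V_t, so take I_D = 3.39 mA.
Then V_GS = 3.2 V and V_DS = V_DD − I_D(R_D+R_S) = 20 − 3.39×0.59 = 18 V.
Saturation requires V_DS ≥ V_GS − V_t = 2.2 V; 18 ≥ 2.2 ✓.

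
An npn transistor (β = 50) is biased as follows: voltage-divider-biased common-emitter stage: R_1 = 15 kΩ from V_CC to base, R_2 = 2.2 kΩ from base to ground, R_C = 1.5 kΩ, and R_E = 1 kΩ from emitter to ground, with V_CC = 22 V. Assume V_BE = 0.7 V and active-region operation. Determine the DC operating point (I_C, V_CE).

Thevenize the base divider: V_Th = V_CC·R_2/(R_1+R_2) = 22×2.2/17.2 = 2.81 V, R_Th = R_1‖R_2 = 1.92 kΩ.
Base-emitter loop: V_Th = I_B·R_Th + V_BE + (β+1)I_B·R_E, so I_B = (2.81 − 0.7) / (1.92 + 51×1) = 0.0399 mA.
I_C = β·I_B = 50×0.0399 = 2 mA, and I_E = (β+1)I_B = 2.04 mA.
V_CE = V_CC − I_C·R_C − I_E·R_E = 22 − 2×1.5 − 2.04×1 = 17 V.
V_CE = 17 V > 0.2 V confirms active-region operation.

I_C ≈ 2 mA, V_CE ≈ 17 V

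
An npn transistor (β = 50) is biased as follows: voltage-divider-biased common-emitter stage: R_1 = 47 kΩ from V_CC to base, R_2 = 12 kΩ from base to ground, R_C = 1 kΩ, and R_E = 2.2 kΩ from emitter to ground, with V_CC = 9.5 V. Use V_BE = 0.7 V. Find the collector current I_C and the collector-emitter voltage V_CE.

I_C ≈ 0.51 mA, V_CE ≈ 7.9 V

Thevenize the base divider: V_Th = V_CC·R_2/(R_1+R_2) = 9.5×12/59 = 1.93 V, R_Th = R_1‖R_2 = 9.56 kΩ.
Base-emitter loop: V_Th = I_B·R_Th + V_BE + (β+1)I_B·R_E, so I_B = (1.93 − 0.7) / (9.56 + 51×2.2) = 0.0101 mA.
I_C = β·I_B = 50×0.0101 = 0.506 mA, and I_E = (β+1)I_B = 0.516 mA.
V_CE = V_CC − I_C·R_C − I_E·R_E = 9.5 − 0.506×1 − 0.516×2.2 = 7.86 V.
V_CE = 7.86 V > 0.2 V confirms active-region operation.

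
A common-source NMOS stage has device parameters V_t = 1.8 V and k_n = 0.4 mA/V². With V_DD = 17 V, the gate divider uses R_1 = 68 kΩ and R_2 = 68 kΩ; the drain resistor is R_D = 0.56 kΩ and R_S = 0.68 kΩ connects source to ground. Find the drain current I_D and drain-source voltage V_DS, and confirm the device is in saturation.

I_D ≈ 3.6 mA, V_DS ≈ 13 V

V_G = V_DD·R_2/(R_1+R_2) = 17×68/136 = 8.5 V.
Assume saturation: I_D = (k_n/2)(V_GS − V_t)² with V_GS = V_G − I_D·R_S = 8.5 − 0.68·I_D.
Substituting gives 0.0925·I_D² − 2.82·I_D + 8.98 = 0, with roots I_D = 3.61 or 26.9 mA.
The root I_D = 26.9 mA gives V_GS = -9.8 V ≤ V_t, so take I_D = 3.61 mA.
Then V_GS = 6.05 V and V_DS = V_DD − I_D(R_D+R_S) = 17 − 3.61×1.24 = 12.5 V.
Saturation requires V_DS ≥ V_GS − V_t = 4.25 V; 12.5 ≥ 4.25 ✓.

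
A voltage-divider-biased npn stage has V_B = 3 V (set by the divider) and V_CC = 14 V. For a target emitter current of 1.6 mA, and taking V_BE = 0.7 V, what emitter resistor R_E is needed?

V_E = V_B − V_BE = 3 − 0.7 = 2.3 V.
R_E = V_E / I_E = 2.3 / 1.6 = 1.44 kΩ.

R_E ≈ 1.4 kΩ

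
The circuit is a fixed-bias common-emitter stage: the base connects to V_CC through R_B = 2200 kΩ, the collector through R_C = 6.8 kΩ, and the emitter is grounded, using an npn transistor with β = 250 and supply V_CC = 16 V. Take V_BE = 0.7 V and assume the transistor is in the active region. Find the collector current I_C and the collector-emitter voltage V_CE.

Base loop: V_CC = I_B·R_B + V_BE, so I_B = (16 − 0.7)/2200 kΩ = 0.00695 mA.
In the active region I_C = β·I_B = 250 × 0.00695 = 1.74 mA.
Collector loop: V_CE = V_CC − I_C·R_C = 16 − 1.74×6.8 = 4.18 V.
Since V_CE = 4.18 V > V_CE(sat) ≈ 0.2 V, the transistor is in the active region as assumed.

I_C ≈ 1.7 mA, V_CE ≈ 4.2 V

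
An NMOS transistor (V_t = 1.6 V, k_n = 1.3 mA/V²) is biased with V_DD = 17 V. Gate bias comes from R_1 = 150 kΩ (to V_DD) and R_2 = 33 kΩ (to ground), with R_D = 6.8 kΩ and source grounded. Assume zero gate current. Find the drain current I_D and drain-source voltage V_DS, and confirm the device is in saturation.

I_D ≈ 1.4 mA, V_DS ≈ 7.5 V

V_G = V_DD·R_2/(R_1+R_2) = 17×33/183 = 3.07 V. With the source grounded, V_GS = V_G = 3.07 V.
Assume saturation: I_D = (k_n/2)(V_GS − V_t)² = (1.3/2)×(3.07 − 1.6)² = 0.65×1.47² = 1.4 mA.
V_DS = V_DD − I_D·R_D = 17 − 1.4×6.8 = 7.51 V.
Saturation requires V_DS ≥ V_GS − V_t = 1.47 V; 7.51 ≥ 1.47 ✓.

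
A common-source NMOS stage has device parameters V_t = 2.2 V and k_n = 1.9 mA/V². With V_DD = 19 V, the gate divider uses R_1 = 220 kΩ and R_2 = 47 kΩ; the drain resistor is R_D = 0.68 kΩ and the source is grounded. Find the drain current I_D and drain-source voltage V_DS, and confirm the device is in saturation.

V_G = V_DD·R_2/(R_1+R_2) = 19×47/267 = 3.34 V. With the source grounded, V_GS = V_G = 3.34 V.
Assume saturation: I_D = (k_n/2)(V_GS − V_t)² = (1.9/2)×(3.34 − 2.2)² = 0.95×1.14² = 1.24 mA.
V_DS = V_DD − I_D·R_D = 19 − 1.24×0.68 = 18.2 V.
Saturation requires V_DS ≥ V_GS − V_t = 1.14 V; 18.2 ≥ 1.14 ✓.

I_D ≈ 1.2 mA, V_DS ≈ 18 V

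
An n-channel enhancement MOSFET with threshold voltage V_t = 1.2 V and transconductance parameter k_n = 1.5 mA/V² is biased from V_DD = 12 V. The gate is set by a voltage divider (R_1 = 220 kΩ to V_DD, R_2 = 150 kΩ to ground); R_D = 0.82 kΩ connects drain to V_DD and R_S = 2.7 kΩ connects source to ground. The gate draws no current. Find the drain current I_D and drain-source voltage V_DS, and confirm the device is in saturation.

V_G = V_DD·R_2/(R_1+R_2) = 12×150/370 = 4.86 V.
Assume saturation: I_D = (k_n/2)(V_GS − V_t)² with V_GS = V_G − I_D·R_S = 4.86 − 2.7·I_D.
Substituting gives 5.47·I_D² − 15.8·I_D + 10.1 = 0, with roots I_D = 0.942 or 1.96 mA.
The root I_D = 1.96 mA gives V_GS = -0.415 V ≤ V_t, so take I_D = 0.942 mA.
Then V_GS = 2.32 V and V_DS = V_DD − I_D(R_D+R_S) = 12 − 0.942×3.52 = 8.68 V.
Saturation requires V_DS ≥ V_GS − V_t = 1.12 V; 8.68 ≥ 1.12 ✓.

I_D ≈ 0.94 mA, V_DS ≈ 8.7 V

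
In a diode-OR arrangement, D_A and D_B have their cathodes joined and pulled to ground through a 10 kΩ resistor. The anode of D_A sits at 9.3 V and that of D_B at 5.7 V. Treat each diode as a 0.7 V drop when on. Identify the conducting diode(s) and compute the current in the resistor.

Only D_A conducts; I_R ≈ 0.86 mA

Assume both conduct. Then node N would need to be at both 9.3−0.7 = 8.6 V and 5.7−0.7 = 5 V, which is impossible.
Assume only D_A conducts: V_N = 9.3 − 0.7 = 8.6 V, so I_R = 8.6/10 = 0.86 mA.
Check D_B: its anode-to-cathode voltage is 5.7 − 8.6 = -2.9 V < 0.7 V, so it is off. The assumption is consistent.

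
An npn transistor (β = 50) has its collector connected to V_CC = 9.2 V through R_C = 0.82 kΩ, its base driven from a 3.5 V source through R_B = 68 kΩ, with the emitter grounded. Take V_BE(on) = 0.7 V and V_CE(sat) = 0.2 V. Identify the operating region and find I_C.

active; I_C ≈ 2.1 mA

Assume active. Base-emitter loop: I_B = (V_BB − V_BE)/R_B = (3.5 − 0.7)/68 = 0.0412 mA.
I_C = β·I_B = 50×0.0412 = 2.06 mA.
V_CE = V_CC − I_C·R_C = 9.2 − 2.06×0.82 = 7.51 V > V_CE(sat), so the active-region assumption holds.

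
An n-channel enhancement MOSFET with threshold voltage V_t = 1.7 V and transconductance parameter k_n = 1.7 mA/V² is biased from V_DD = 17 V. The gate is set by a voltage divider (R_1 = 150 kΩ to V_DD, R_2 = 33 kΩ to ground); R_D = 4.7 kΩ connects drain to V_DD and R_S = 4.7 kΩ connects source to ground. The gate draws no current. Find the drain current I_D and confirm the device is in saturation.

V_G = V_DD·R_2/(R_1+R_2) = 17×33/183 = 3.07 V.
Assume saturation: I_D = (k_n/2)(V_GS − V_t)² with V_GS = V_G − I_D·R_S = 3.07 − 4.7·I_D.
Substituting gives 18.8·I_D² − 11.9·I_D + 1.59 = 0, with roots I_D = 0.19 or 0.444 mA.
The root I_D = 0.444 mA gives V_GS = 0.977 V ≤ V_t, so take I_D = 0.19 mA.
Then V_GS = 2.17 V and V_DS = V_DD − I_D(R_D+R_S) = 17 − 0.19×9.4 = 15.2 V.
Saturation requires V_DS ≥ V_GS − V_t = 0.473 V; 15.2 ≥ 0.473 ✓.

I_D ≈ 0.19 mA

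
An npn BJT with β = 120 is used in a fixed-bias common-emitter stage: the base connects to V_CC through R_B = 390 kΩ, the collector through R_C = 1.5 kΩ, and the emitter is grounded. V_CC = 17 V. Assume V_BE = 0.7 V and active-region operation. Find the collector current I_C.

I_C ≈ 5 mA

Base loop: V_CC = I_B·R_B + V_BE, so I_B = (17 − 0.7)/390 kΩ = 0.0418 mA.
In the active region I_C = β·I_B = 120 × 0.0418 = 5.02 mA.
Collector loop: V_CE = V_CC − I_C·R_C = 17 − 5.02×1.5 = 9.48 V.
Since V_CE = 9.48 V > V_CE(sat) ≈ 0.2 V, the transistor is in the active region as assumed.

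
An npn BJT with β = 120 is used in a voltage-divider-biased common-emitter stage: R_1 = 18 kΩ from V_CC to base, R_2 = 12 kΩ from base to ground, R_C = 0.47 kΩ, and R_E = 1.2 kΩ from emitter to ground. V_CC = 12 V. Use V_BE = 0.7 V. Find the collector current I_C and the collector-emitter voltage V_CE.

Thevenize the base divider: V_Th = V_CC·R_2/(R_1+R_2) = 12×12/30 = 4.8 V, R_Th = R_1‖R_2 = 7.2 kΩ.
Base-emitter loop: V_Th = I_B·R_Th + V_BE + (β+1)I_B·R_E, so I_B = (4.8 − 0.7) / (7.2 + 121×1.2) = 0.0269 mA.
I_C = β·I_B = 120×0.0269 = 3.23 mA, and I_E = (β+1)I_B = 3.26 mA.
V_CE = V_CC − I_C·R_C − I_E·R_E = 12 − 3.23×0.47 − 3.26×1.2 = 6.58 V.
V_CE = 6.58 V > 0.2 V confirms active-region operation.

I_C ≈ 3.2 mA, V_CE ≈ 6.6 V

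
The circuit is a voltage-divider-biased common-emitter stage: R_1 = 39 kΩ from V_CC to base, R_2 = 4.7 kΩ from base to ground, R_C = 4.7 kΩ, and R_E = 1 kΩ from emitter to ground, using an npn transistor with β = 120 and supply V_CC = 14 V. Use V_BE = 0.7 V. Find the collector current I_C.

Thevenize the base divider: V_Th = V_CC·R_2/(R_1+R_2) = 14×4.7/43.7 = 1.51 V, R_Th = R_1‖R_2 = 4.19 kΩ.
Base-emitter loop: V_Th = I_B·R_Th + V_BE + (β+1)I_B·R_E, so I_B = (1.51 − 0.7) / (4.19 + 121×1) = 0.00644 mA.
I_C = β·I_B = 120×0.00644 = 0.772 mA, and I_E = (β+1)I_B = 0.779 mA.
V_CE = V_CC − I_C·R_C − I_E·R_E = 14 − 0.772×4.7 − 0.779×1 = 9.59 V.
V_CE = 9.59 V > 0.2 V confirms active-region operation.

I_C ≈ 0.77 mA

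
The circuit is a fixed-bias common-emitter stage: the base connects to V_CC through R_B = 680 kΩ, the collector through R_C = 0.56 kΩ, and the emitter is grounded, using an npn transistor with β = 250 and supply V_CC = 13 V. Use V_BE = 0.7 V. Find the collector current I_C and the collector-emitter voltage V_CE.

Base loop: V_CC = I_B·R_B + V_BE, so I_B = (13 − 0.7)/680 kΩ = 0.0181 mA.
In the active region I_C = β·I_B = 250 × 0.0181 = 4.52 mA.
Collector loop: V_CE = V_CC − I_C·R_C = 13 − 4.52×0.56 = 10.5 V.
Since V_CE = 10.5 V > V_CE(sat) ≈ 0.2 V, the transistor is in the active region as assumed.

I_C ≈ 4.5 mA, V_CE ≈ 10 V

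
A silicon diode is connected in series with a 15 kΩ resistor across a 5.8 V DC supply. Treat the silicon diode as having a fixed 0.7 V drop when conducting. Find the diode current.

I ≈ 0.34 mA

KVL around the loop: 5.8 = V_D + I·R = 0.7 + I × 15 kΩ.
So I = (5.8 − 0.7) / 15 kΩ = 5.1 / 15 = 0.34 mA.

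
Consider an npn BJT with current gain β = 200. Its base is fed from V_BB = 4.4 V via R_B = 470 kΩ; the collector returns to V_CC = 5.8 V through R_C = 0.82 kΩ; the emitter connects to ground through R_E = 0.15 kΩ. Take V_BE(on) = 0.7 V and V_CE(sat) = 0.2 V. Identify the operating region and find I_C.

active; I_C ≈ 1.5 mA

Assume active. Base-emitter loop: I_B = (V_BB − V_BE)/(R_B + (β+1)R_E) = (4.4 − 0.7)/(470 + 201×0.15) = 0.0074 mA.
I_C = β·I_B = 200×0.0074 = 1.48 mA.
V_CE = V_CC − I_C·R_C − I_E·R_E = 5.8 − 1.48×0.82 − 1.49×0.15 = 4.36 V > V_CE(sat), so the active-region assumption holds.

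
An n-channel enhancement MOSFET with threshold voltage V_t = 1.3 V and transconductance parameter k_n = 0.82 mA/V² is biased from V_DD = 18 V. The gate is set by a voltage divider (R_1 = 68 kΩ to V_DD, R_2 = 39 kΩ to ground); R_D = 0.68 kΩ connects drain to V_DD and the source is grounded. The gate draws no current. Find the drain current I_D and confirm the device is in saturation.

V_G = V_DD·R_2/(R_1+R_2) = 18×39/107 = 6.56 V. With the source grounded, V_GS = V_G = 6.56 V.
Assume saturation: I_D = (k_n/2)(V_GS − V_t)² = (0.82/2)×(6.56 − 1.3)² = 0.41×5.26² = 11.3 mA.
V_DS = V_DD − I_D·R_D = 18 − 11.3×0.68 = 10.3 V.
Saturation requires V_DS ≥ V_GS − V_t = 5.26 V; 10.3 ≥ 5.26 ✓.

I_D ≈ 11 mA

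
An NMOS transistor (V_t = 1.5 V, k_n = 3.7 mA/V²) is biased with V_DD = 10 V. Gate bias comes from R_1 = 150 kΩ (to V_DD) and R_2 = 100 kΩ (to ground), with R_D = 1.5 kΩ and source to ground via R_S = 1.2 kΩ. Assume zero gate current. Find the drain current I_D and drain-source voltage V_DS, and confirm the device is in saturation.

I_D ≈ 1.4 mA, V_DS ≈ 6.3 V

V_G = V_DD·R_2/(R_1+R_2) = 10×100/250 = 4 V.
Assume saturation: I_D = (k_n/2)(V_GS − V_t)² with V_GS = V_G − I_D·R_S = 4 − 1.2·I_D.
Substituting gives 2.66·I_D² − 12.1·I_D + 11.6 = 0, with roots I_D = 1.37 or 3.18 mA.
The root I_D = 3.18 mA gives V_GS = 0.19 V ≤ V_t, so take I_D = 1.37 mA.
Then V_GS = 2.36 V and V_DS = V_DD − I_D(R_D+R_S) = 10 − 1.37×2.7 = 6.31 V.
Saturation requires V_DS ≥ V_GS − V_t = 0.86 V; 6.31 ≥ 0.86 ✓.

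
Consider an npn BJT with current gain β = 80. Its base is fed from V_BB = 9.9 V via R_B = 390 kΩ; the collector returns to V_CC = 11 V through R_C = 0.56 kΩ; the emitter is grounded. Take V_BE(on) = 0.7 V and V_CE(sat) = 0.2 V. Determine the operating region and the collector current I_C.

Assume active. Base-emitter loop: I_B = (V_BB − V_BE)/R_B = (9.9 − 0.7)/390 = 0.0236 mA.
I_C = β·I_B = 80×0.0236 = 1.89 mA.
V_CE = V_CC − I_C·R_C = 11 − 1.89×0.56 = 9.94 V > V_CE(sat), so the active-region assumption holds.

active; I_C ≈ 1.9 mA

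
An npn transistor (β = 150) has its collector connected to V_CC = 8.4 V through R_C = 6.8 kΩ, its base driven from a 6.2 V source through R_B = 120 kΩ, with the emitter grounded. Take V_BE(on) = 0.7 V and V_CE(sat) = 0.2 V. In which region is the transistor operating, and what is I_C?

Assume active: I_B = (6.2 − 0.7)/120 = 0.0458 mA, giving I_C = β·I_B = 6.87 mA.
But then V_CE = 8.4 − 6.87×6.8 = -38.3 V < V_CE(sat) = 0.2 V — impossible in the active region.
So the transistor is saturated. With V_CE = 0.2 V, I_C = (V_CC − 0.2)/R_C = 8.2/6.8 = 1.21 mA.
Check: β·I_B = 6.87 mA > I_C = 1.21 mA, confirming saturation.

saturation; I_C ≈ 1.2 mA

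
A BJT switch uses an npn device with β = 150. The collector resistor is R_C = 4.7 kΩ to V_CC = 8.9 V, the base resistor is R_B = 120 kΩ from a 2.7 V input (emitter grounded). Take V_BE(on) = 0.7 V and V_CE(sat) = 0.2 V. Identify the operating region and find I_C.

Assume active: I_B = (2.7 − 0.7)/120 = 0.0167 mA, giving I_C = β·I_B = 2.5 mA.
But then V_CE = 8.9 − 2.5×4.7 = -2.85 V < V_CE(sat) = 0.2 V — impossible in the active region.
So the transistor is saturated. With V_CE = 0.2 V, I_C = (V_CC − 0.2)/R_C = 8.7/4.7 = 1.85 mA.
Check: β·I_B = 2.5 mA > I_C = 1.85 mA, confirming saturation.

saturation; I_C ≈ 1.9 mA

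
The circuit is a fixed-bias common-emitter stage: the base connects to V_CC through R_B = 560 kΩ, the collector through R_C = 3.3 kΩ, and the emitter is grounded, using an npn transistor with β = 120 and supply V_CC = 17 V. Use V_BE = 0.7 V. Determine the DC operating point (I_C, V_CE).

Base loop: V_CC = I_B·R_B + V_BE, so I_B = (17 − 0.7)/560 kΩ = 0.0291 mA.
In the active region I_C = β·I_B = 120 × 0.0291 = 3.49 mA.
Collector loop: V_CE = V_CC − I_C·R_C = 17 − 3.49×3.3 = 5.47 V.
Since V_CE = 5.47 V > V_CE(sat) ≈ 0.2 V, the transistor is in the active region as assumed.

I_C ≈ 3.5 mA, V_CE ≈ 5.5 V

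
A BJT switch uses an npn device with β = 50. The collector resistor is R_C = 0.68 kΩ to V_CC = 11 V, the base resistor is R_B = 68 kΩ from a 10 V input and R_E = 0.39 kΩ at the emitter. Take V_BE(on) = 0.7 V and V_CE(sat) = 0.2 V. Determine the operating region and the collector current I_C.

Assume active. Base-emitter loop: I_B = (V_BB − V_BE)/(R_B + (β+1)R_E) = (10 − 0.7)/(68 + 51×0.39) = 0.106 mA.
I_C = β·I_B = 50×0.106 = 5.29 mA.
V_CE = V_CC − I_C·R_C − I_E·R_E = 11 − 5.29×0.68 − 5.4×0.39 = 5.3 V > V_CE(sat), so the active-region assumption holds.

active; I_C ≈ 5.3 mA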